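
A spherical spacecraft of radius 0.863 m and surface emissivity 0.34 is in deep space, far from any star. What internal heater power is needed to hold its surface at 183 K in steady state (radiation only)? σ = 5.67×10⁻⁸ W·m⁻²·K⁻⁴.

P ≈ 202 W

P = εσ·4πr²·T⁴.
4πr² = 9.359 m²; T⁴ = 1.122×10⁹ K⁴.
P = 0.34·5.67×10⁻⁸·9.359·1.122×10⁹.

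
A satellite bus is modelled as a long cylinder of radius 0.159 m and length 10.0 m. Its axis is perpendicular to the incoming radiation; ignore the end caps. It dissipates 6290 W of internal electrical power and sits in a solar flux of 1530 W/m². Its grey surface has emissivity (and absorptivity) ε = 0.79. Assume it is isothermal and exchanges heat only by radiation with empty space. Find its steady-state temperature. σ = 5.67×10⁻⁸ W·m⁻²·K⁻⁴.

At steady state, absorbed solar power + internal power = radiated power.
Absorbed: α·S·A_cross = 0.79·1530·3.180 = 3844 W (cross-section 2rL).
Total input = 3844 + 6290 = 10130 W.
Radiated: εσ·A_surf·T⁴ with A_surf = 2πrL = 9.990 m².
T⁴ = 10130/(0.79·5.67×10⁻⁸·9.990) = 2.265×10¹⁰ K⁴.

T ≈ 388 K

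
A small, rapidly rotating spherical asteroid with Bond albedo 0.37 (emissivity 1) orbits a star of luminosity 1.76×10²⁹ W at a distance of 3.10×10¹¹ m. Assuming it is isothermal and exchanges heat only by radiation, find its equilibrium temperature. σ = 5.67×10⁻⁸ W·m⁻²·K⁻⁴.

T ≈ 798 K

First find the stellar flux at distance d: S = L/(4πd²) = 1.76×10²⁹/(4π·(3.10×10¹¹)²) = 1.457×10⁵ W/m².
For an isothermal sphere, absorbed (1−a)S·πr² = emitted σ·4πr²·T⁴, so T⁴ = (1−a)S/(4σ).
T⁴ = 0.630·1.457×10⁵/(4·5.67×10⁻⁸) = 4.048×10¹¹ K⁴.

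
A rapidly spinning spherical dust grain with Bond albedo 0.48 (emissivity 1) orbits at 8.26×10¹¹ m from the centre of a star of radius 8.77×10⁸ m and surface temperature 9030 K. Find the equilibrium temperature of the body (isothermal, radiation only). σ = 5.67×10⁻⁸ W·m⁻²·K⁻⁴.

The star's surface emits σT_*⁴; at distance d the flux is S = σT_*⁴(R_*/d)².
S = 5.67×10⁻⁸·(9030)⁴·(8.77×10⁸/8.26×10¹¹)² = 425.0 W/m².
For an isothermal sphere T⁴ = (1−a)S/(4σ) = 9.744×10⁸ K⁴.

T ≈ 177 K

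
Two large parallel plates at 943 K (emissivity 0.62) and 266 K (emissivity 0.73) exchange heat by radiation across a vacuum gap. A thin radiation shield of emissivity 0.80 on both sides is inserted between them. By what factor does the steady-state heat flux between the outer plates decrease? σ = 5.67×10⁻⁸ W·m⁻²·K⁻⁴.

factor ≈ 1.76

Without shield: q₀ = σΔ(T⁴)/(1/ε₁+1/ε₂−1) with denominator 1.983.
With shield the two gaps are in series; the resistances add: (1/ε₁+1/ε_s−1)+(1/ε_s+1/ε₂−1) = 1.863+1.620 = 3.483.
Heat-flux ratio q₀/q = 3.483/1.983.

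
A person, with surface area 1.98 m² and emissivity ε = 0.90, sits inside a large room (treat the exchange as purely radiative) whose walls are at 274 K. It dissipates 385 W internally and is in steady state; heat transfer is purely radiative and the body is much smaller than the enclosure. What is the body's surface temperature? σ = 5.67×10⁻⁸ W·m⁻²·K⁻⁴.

For a small grey body in a large enclosure, net radiated power = εσA(T⁴ − T_w⁴).
Steady state: P = εσA(T⁴ − T_w⁴) with A = 1.98 m².
T⁴ = P/(εσA) + T_w⁴ = 385/(0.90·5.67×10⁻⁸·1.980) + (274)⁴
    = 3.810×10⁹ + 5.636×10⁹ = 9.447×10⁹ K⁴.

T ≈ 312 K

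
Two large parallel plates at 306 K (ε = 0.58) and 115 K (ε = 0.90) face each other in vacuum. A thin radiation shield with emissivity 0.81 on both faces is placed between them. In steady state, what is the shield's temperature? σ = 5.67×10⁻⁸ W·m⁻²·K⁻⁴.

In steady state the net flux on the hot side equals that on the cold side.
σ(T₁⁴−T_s⁴)/D₁ = σ(T_s⁴−T₂⁴)/D₂, with D₁ = 1/ε₁+1/ε_s−1 = 1.959, D₂ = 1/ε_s+1/ε₂−1 = 1.346.
Solve for T_s⁴: T_s⁴ = (D₂·T₁⁴ + D₁·T₂⁴)/(D₁+D₂) = 3.674×10⁹ K⁴.

T_s ≈ 246 K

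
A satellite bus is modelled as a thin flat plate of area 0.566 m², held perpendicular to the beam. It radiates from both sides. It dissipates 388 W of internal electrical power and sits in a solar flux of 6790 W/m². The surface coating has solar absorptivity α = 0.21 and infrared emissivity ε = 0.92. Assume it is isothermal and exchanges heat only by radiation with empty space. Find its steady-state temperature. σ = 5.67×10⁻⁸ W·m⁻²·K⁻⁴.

At steady state, absorbed solar power + internal power = radiated power.
Absorbed: α·S·A_cross = 0.21·6790·0.5660 = 807.1 W (cross-section A).
Total input = 807.1 + 388 = 1195 W.
Radiated: εσ·A_surf·T⁴ with A_surf = 2A = 1.132 m².
T⁴ = 1195/(0.92·5.67×10⁻⁸·1.132) = 2.024×10¹⁰ K⁴.

T ≈ 377 K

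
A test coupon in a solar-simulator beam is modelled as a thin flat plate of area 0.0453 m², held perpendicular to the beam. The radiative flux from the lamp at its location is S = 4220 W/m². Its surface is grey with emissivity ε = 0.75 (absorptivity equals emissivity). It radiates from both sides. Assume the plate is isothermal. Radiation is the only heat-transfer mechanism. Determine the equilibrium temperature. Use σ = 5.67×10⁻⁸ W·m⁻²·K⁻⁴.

T ≈ 439 K

At equilibrium, absorbed power = emitted power.
Absorbing cross-section = A = 0.04530 m²; emitting surface = 2A = 0.09060 m² (ratio 2).
εS·A_cross = εσ·A_surf·T⁴  ⇒  T⁴ = S/(2σ)   (ε cancels).
T⁴ = 4220/(2·5.67×10⁻⁸) = 3.721×10¹⁰ K⁴.
T = (3.721×10¹⁰)^(1/4).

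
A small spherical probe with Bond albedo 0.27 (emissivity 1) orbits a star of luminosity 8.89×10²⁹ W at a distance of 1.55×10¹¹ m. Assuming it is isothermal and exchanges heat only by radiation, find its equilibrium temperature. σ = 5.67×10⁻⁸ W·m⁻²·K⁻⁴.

First find the stellar flux at distance d: S = L/(4πd²) = 8.89×10²⁹/(4π·(1.55×10¹¹)²) = 2.945×10⁶ W/m².
For an isothermal sphere, absorbed (1−a)S·πr² = emitted σ·4πr²·T⁴, so T⁴ = (1−a)S/(4σ).
T⁴ = 0.730·2.945×10⁶/(4·5.67×10⁻⁸) = 9.478×10¹² K⁴.

T ≈ 1750 K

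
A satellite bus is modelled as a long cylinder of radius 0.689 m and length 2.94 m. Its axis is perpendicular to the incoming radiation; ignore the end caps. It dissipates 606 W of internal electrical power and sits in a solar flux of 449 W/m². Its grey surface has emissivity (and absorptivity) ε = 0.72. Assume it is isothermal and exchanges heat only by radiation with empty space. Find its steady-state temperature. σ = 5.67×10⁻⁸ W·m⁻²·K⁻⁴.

At steady state, absorbed solar power + internal power = radiated power.
Absorbed: α·S·A_cross = 0.72·449·4.051 = 1310 W (cross-section 2rL).
Total input = 1310 + 606 = 1916 W.
Radiated: εσ·A_surf·T⁴ with A_surf = 2πrL = 12.73 m².
T⁴ = 1916/(0.72·5.67×10⁻⁸·12.73) = 3.687×10⁹ K⁴.

T ≈ 246 K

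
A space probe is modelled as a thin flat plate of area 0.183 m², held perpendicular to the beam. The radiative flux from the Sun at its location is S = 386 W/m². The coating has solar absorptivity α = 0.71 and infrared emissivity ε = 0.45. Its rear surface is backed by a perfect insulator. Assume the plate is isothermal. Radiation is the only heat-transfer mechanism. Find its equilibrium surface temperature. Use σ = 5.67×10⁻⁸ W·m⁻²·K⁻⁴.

At equilibrium, absorbed power = emitted power.
Absorbing cross-section = A = 0.1830 m²; emitting surface = A = 0.1830 m² (ratio 1).
αS·A_cross = εσ·A_surf·T⁴  ⇒  T⁴ = αS/(ε·1σ).
T⁴ = 0.710·386/(0.45·1·5.67×10⁻⁸) = 1.074×10¹⁰ K⁴.
T = (1.074×10¹⁰)^(1/4).

T ≈ 322 K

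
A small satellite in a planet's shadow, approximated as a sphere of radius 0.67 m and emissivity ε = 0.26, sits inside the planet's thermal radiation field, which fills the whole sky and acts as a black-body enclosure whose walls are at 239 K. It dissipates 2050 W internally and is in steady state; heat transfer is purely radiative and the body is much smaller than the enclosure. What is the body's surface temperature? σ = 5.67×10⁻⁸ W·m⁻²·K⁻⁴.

T ≈ 409 K

For a small grey body in a large enclosure, net radiated power = εσA(T⁴ − T_w⁴).
Steady state: P = εσA(T⁴ − T_w⁴) with A = 4πr² = 5.641 m².
T⁴ = P/(εσA) + T_w⁴ = 2050/(0.26·5.67×10⁻⁸·5.641) + (239)⁴
    = 2.465×10¹⁰ + 3.263×10⁹ = 2.791×10¹⁰ K⁴.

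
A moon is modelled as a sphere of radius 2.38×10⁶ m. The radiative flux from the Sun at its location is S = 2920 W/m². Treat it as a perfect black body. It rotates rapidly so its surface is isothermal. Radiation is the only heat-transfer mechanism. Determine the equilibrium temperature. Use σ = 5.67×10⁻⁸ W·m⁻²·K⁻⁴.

T ≈ 337 K

At equilibrium, absorbed power = emitted power.
Absorbing cross-section = πr² = 1.780×10¹³ m²; emitting surface = 4πr² = 7.118×10¹³ m² (ratio 4).
S·A_cross = εσ·A_surf·T⁴  ⇒  T⁴ = S/(4σ).
T⁴ = 1.00·2920/(4·5.67×10⁻⁸) = 1.287×10¹⁰ K⁴.
T = (1.287×10¹⁰)^(1/4).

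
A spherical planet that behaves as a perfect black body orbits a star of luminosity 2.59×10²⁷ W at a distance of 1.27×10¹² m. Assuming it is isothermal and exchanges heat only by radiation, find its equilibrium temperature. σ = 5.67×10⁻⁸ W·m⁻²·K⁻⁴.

T ≈ 154 K

First find the stellar flux at distance d: S = L/(4πd²) = 2.59×10²⁷/(4π·(1.27×10¹²)²) = 127.8 W/m².
For an isothermal sphere, absorbed (1−a)S·πr² = emitted σ·4πr²·T⁴, so T⁴ = (1−a)S/(4σ).
T⁴ = 1.00·127.8/(4·5.67×10⁻⁸) = 5.634×10⁸ K⁴.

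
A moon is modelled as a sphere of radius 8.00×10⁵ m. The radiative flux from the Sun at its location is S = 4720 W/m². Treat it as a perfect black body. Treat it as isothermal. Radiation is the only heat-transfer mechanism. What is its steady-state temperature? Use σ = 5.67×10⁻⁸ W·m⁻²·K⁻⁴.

At equilibrium, absorbed power = emitted power.
Absorbing cross-section = πr² = 2.011×10¹² m²; emitting surface = 4πr² = 8.042×10¹² m² (ratio 4).
S·A_cross = εσ·A_surf·T⁴  ⇒  T⁴ = S/(4σ).
T⁴ = 1.00·4720/(4·5.67×10⁻⁸) = 2.081×10¹⁰ K⁴.
T = (2.081×10¹⁰)^(1/4).

T ≈ 380 K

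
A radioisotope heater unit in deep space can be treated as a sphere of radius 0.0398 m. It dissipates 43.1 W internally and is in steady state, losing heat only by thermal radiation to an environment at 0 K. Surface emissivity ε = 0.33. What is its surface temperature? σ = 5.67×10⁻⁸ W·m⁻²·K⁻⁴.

T ≈ 583 K

Steady state: internal power = radiated power, P = εσA T⁴.
Radiating area A = 4πr² = 0.01991 m².
T⁴ = P/(εσA) = 43.1/(0.33·5.67×10⁻⁸·0.01991) = 1.157×10¹¹ K⁴.
T = (1.157×10¹¹)^(1/4).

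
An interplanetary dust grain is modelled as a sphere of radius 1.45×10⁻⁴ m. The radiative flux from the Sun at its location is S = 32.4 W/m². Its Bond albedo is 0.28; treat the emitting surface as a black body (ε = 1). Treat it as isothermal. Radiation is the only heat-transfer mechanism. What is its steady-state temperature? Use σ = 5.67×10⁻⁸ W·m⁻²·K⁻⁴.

At equilibrium, absorbed power = emitted power.
Absorbing cross-section = πr² = 6.605×10⁻⁸ m²; emitting surface = 4πr² = 2.642×10⁻⁷ m² (ratio 4).
(1−a)S·A_cross = εσ·A_surf·T⁴  ⇒  T⁴ = (1−a)S/(4σ).
T⁴ = 0.720·32.4/(4·5.67×10⁻⁸) = 1.029×10⁸ K⁴.
T = (1.029×10⁸)^(1/4).

T ≈ 101 K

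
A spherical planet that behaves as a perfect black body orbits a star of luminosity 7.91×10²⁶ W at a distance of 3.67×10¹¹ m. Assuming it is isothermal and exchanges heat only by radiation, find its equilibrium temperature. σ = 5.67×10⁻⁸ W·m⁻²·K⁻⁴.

T ≈ 213 K

First find the stellar flux at distance d: S = L/(4πd²) = 7.91×10²⁶/(4π·(3.67×10¹¹)²) = 467.3 W/m².
For an isothermal sphere, absorbed (1−a)S·πr² = emitted σ·4πr²·T⁴, so T⁴ = (1−a)S/(4σ).
T⁴ = 1.00·467.3/(4·5.67×10⁻⁸) = 2.061×10⁹ K⁴.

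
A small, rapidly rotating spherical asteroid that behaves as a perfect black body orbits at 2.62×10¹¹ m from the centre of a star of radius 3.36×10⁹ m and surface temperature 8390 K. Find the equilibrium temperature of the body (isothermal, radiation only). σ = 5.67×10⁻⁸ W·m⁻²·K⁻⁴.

The star's surface emits σT_*⁴; at distance d the flux is S = σT_*⁴(R_*/d)².
S = 5.67×10⁻⁸·(8390)⁴·(3.36×10⁹/2.62×10¹¹)² = 46210 W/m².
For an isothermal sphere T⁴ = (1−a)S/(4σ) = 2.037×10¹¹ K⁴.

T ≈ 672 K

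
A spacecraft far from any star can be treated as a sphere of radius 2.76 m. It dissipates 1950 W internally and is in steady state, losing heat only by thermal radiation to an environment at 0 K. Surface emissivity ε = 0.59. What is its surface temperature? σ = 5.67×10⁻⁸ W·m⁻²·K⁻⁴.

T ≈ 157 K

Steady state: internal power = radiated power, P = εσA T⁴.
Radiating area A = 4πr² = 95.73 m².
T⁴ = P/(εσA) = 1950/(0.59·5.67×10⁻⁸·95.73) = 6.089×10⁸ K⁴.
T = (6.089×10⁸)^(1/4).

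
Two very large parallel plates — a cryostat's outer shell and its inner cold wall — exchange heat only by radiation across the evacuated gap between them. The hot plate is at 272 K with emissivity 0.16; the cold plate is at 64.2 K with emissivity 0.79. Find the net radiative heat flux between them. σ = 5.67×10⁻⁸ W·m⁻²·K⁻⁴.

For two infinite grey parallel plates, q = σ(T₁⁴ − T₂⁴)/(1/ε₁ + 1/ε₂ − 1).
T₁⁴ − T₂⁴ = 5.474×10⁹ − 1.699×10⁷ = 5.457×10⁹ K⁴.
1/ε₁ + 1/ε₂ − 1 = 6.250 + 1.266 − 1 = 6.516.
q = 5.67×10⁻⁸ × 5.457×10⁹ / 6.516.

q ≈ 47.5 W/m²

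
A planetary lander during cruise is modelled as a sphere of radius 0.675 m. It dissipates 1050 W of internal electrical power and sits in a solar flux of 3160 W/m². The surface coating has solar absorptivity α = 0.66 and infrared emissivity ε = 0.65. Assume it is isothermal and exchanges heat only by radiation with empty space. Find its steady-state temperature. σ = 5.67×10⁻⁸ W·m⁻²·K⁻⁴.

At steady state, absorbed solar power + internal power = radiated power.
Absorbed: α·S·A_cross = 0.66·3160·1.431 = 2985 W (cross-section πr²).
Total input = 2985 + 1050 = 4035 W.
Radiated: εσ·A_surf·T⁴ with A_surf = 4πr² = 5.726 m².
T⁴ = 4035/(0.65·5.67×10⁻⁸·5.726) = 1.912×10¹⁰ K⁴.

T ≈ 372 K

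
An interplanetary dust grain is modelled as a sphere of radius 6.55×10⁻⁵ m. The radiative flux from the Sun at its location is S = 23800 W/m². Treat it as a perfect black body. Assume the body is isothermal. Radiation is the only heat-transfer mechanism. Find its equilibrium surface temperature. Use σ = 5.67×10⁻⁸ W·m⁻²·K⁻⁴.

T ≈ 569 K

At equilibrium, absorbed power = emitted power.
Absorbing cross-section = πr² = 1.348×10⁻⁸ m²; emitting surface = 4πr² = 5.391×10⁻⁸ m² (ratio 4).
S·A_cross = εσ·A_surf·T⁴  ⇒  T⁴ = S/(4σ).
T⁴ = 1.00·23800/(4·5.67×10⁻⁸) = 1.049×10¹¹ K⁴.
T = (1.049×10¹¹)^(1/4).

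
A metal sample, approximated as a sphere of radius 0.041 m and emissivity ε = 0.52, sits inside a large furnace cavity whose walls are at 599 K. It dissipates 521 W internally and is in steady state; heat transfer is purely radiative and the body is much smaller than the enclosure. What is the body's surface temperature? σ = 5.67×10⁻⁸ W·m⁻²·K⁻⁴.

T ≈ 991 K

For a small grey body in a large enclosure, net radiated power = εσA(T⁴ − T_w⁴).
Steady state: P = εσA(T⁴ − T_w⁴) with A = 4πr² = 0.02112 m².
T⁴ = P/(εσA) + T_w⁴ = 521/(0.52·5.67×10⁻⁸·0.02112) + (599)⁴
    = 8.365×10¹¹ + 1.287×10¹¹ = 9.653×10¹¹ K⁴.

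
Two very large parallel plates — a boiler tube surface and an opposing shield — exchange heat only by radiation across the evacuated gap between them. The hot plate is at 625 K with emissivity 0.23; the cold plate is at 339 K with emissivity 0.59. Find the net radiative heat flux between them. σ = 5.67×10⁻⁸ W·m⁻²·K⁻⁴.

For two infinite grey parallel plates, q = σ(T₁⁴ − T₂⁴)/(1/ε₁ + 1/ε₂ − 1).
T₁⁴ − T₂⁴ = 1.526×10¹¹ − 1.321×10¹⁰ = 1.394×10¹¹ K⁴.
1/ε₁ + 1/ε₂ − 1 = 4.348 + 1.695 − 1 = 5.043.
q = 5.67×10⁻⁸ × 1.394×10¹¹ / 5.043.

q ≈ 1570 W/m²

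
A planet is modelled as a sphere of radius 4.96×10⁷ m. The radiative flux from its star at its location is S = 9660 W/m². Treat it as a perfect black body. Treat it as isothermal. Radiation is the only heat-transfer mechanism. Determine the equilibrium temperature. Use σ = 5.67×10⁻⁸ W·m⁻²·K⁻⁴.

At equilibrium, absorbed power = emitted power.
Absorbing cross-section = πr² = 7.729×10¹⁵ m²; emitting surface = 4πr² = 3.092×10¹⁶ m² (ratio 4).
S·A_cross = εσ·A_surf·T⁴  ⇒  T⁴ = S/(4σ).
T⁴ = 1.00·9660/(4·5.67×10⁻⁸) = 4.259×10¹⁰ K⁴.
T = (4.259×10¹⁰)^(1/4).

T ≈ 454 K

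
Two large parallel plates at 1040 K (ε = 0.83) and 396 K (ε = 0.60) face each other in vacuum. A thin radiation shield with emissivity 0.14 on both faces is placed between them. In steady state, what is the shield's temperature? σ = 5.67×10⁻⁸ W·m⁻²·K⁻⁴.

In steady state the net flux on the hot side equals that on the cold side.
σ(T₁⁴−T_s⁴)/D₁ = σ(T_s⁴−T₂⁴)/D₂, with D₁ = 1/ε₁+1/ε_s−1 = 7.348, D₂ = 1/ε_s+1/ε₂−1 = 7.810.
Solve for T_s⁴: T_s⁴ = (D₂·T₁⁴ + D₁·T₂⁴)/(D₁+D₂) = 6.147×10¹¹ K⁴.

T_s ≈ 885 K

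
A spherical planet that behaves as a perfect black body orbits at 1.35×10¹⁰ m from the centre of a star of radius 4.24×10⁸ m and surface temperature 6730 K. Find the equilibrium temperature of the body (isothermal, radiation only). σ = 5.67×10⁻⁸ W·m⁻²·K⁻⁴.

T ≈ 843 K

The star's surface emits σT_*⁴; at distance d the flux is S = σT_*⁴(R_*/d)².
S = 5.67×10⁻⁸·(6730)⁴·(4.24×10⁸/1.35×10¹⁰)² = 1.147×10⁵ W/m².
For an isothermal sphere T⁴ = (1−a)S/(4σ) = 5.059×10¹¹ K⁴.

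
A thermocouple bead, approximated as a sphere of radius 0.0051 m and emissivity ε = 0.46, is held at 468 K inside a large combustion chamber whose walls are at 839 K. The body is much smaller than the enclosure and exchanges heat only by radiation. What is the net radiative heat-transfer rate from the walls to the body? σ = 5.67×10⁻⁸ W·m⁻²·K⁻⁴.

P_net ≈ 3.82 W

For a small grey body in a large enclosure: P_net = εσA(T_body⁴ − T_wall⁴).
A = 4πr² = 3.269×10⁻⁴ m²; T_body⁴ − T_wall⁴ = 4.797×10¹⁰ − 4.955×10¹¹ = -4.475×10¹¹ K⁴.
|P_net| = 0.46·5.67×10⁻⁸·3.269×10⁻⁴·4.475×10¹¹.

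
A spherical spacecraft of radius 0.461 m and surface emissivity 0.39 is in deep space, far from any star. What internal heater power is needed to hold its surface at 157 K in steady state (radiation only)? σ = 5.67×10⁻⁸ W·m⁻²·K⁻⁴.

P = εσ·4πr²·T⁴.
4πr² = 2.671 m²; T⁴ = 6.076×10⁸ K⁴.
P = 0.39·5.67×10⁻⁸·2.671·6.076×10⁸.

P ≈ 35.9 W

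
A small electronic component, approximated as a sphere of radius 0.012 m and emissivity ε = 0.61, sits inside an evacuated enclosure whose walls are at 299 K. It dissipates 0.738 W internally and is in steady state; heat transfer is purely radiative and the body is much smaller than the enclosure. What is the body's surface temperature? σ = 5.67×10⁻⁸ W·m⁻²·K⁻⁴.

For a small grey body in a large enclosure, net radiated power = εσA(T⁴ − T_w⁴).
Steady state: P = εσA(T⁴ − T_w⁴) with A = 4πr² = 0.001810 m².
T⁴ = P/(εσA) + T_w⁴ = 0.738/(0.61·5.67×10⁻⁸·0.001810) + (299)⁴
    = 1.179×10¹⁰ + 7.993×10⁹ = 1.978×10¹⁰ K⁴.

T ≈ 375 K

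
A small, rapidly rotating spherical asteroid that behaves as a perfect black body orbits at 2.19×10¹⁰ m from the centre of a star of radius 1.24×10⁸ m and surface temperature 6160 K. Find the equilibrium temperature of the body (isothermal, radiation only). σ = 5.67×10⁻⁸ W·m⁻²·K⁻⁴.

T ≈ 328 K

The star's surface emits σT_*⁴; at distance d the flux is S = σT_*⁴(R_*/d)².
S = 5.67×10⁻⁸·(6160)⁴·(1.24×10⁸/2.19×10¹⁰)² = 2617 W/m².
For an isothermal sphere T⁴ = (1−a)S/(4σ) = 1.154×10¹⁰ K⁴.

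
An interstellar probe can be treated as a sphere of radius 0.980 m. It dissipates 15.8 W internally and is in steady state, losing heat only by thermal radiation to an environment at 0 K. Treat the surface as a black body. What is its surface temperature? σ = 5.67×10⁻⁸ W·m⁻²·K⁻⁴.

Steady state: internal power = radiated power, P = εσA T⁴.
Radiating area A = 4πr² = 12.07 m².
T⁴ = P/(εσA) = 15.8/(1.0·5.67×10⁻⁸·12.07) = 2.309×10⁷ K⁴.
T = (2.309×10⁷)^(1/4).

T ≈ 69.3 K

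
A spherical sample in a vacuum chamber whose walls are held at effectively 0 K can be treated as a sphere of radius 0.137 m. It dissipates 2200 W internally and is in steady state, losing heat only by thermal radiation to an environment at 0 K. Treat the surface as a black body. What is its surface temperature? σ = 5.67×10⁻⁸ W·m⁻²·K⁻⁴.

Steady state: internal power = radiated power, P = εσA T⁴.
Radiating area A = 4πr² = 0.2359 m².
T⁴ = P/(εσA) = 2200/(1.0·5.67×10⁻⁸·0.2359) = 1.645×10¹¹ K⁴.
T = (1.645×10¹¹)^(1/4).

T ≈ 637 K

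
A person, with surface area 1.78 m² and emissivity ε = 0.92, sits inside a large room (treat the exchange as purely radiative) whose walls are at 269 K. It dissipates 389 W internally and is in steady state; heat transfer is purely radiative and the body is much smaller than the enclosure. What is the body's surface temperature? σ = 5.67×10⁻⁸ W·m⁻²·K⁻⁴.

T ≈ 312 K

For a small grey body in a large enclosure, net radiated power = εσA(T⁴ − T_w⁴).
Steady state: P = εσA(T⁴ − T_w⁴) with A = 1.78 m².
T⁴ = P/(εσA) + T_w⁴ = 389/(0.92·5.67×10⁻⁸·1.780) + (269)⁴
    = 4.189×10⁹ + 5.236×10⁹ = 9.426×10⁹ K⁴.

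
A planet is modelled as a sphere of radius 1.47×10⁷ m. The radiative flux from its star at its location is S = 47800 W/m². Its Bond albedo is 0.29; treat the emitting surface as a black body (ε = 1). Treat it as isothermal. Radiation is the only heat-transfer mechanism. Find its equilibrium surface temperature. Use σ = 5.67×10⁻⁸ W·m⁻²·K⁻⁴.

T ≈ 622 K

At equilibrium, absorbed power = emitted power.
Absorbing cross-section = πr² = 6.789×10¹⁴ m²; emitting surface = 4πr² = 2.715×10¹⁵ m² (ratio 4).
(1−a)S·A_cross = εσ·A_surf·T⁴  ⇒  T⁴ = (1−a)S/(4σ).
T⁴ = 0.710·47800/(4·5.67×10⁻⁸) = 1.496×10¹¹ K⁴.
T = (1.496×10¹¹)^(1/4).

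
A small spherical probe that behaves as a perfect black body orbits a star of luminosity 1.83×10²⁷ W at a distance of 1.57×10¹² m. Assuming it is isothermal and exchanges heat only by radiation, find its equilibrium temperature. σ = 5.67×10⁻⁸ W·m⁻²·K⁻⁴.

T ≈ 127 K

First find the stellar flux at distance d: S = L/(4πd²) = 1.83×10²⁷/(4π·(1.57×10¹²)²) = 59.08 W/m².
For an isothermal sphere, absorbed (1−a)S·πr² = emitted σ·4πr²·T⁴, so T⁴ = (1−a)S/(4σ).
T⁴ = 1.00·59.08/(4·5.67×10⁻⁸) = 2.605×10⁸ K⁴.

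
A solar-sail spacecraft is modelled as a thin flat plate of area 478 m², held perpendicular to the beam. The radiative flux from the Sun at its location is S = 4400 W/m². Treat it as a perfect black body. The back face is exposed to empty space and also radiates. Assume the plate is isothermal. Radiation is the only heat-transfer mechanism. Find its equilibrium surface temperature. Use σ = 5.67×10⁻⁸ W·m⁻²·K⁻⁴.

T ≈ 444 K

At equilibrium, absorbed power = emitted power.
Absorbing cross-section = A = 478.0 m²; emitting surface = 2A = 956.0 m² (ratio 2).
S·A_cross = εσ·A_surf·T⁴  ⇒  T⁴ = S/(2σ).
T⁴ = 1.00·4400/(2·5.67×10⁻⁸) = 3.880×10¹⁰ K⁴.
T = (3.880×10¹⁰)^(1/4).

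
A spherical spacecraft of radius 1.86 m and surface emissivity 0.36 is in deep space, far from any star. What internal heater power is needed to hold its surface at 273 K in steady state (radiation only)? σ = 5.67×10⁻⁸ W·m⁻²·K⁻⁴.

P = εσ·4πr²·T⁴.
4πr² = 43.47 m²; T⁴ = 5.555×10⁹ K⁴.
P = 0.36·5.67×10⁻⁸·43.47·5.555×10⁹.

P ≈ 4930 W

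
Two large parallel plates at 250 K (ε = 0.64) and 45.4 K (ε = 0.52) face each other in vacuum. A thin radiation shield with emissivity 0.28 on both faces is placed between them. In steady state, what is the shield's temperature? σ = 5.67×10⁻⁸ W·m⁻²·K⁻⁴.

In steady state the net flux on the hot side equals that on the cold side.
σ(T₁⁴−T_s⁴)/D₁ = σ(T_s⁴−T₂⁴)/D₂, with D₁ = 1/ε₁+1/ε_s−1 = 4.134, D₂ = 1/ε_s+1/ε₂−1 = 4.495.
Solve for T_s⁴: T_s⁴ = (D₂·T₁⁴ + D₁·T₂⁴)/(D₁+D₂) = 2.037×10⁹ K⁴.

T_s ≈ 212 K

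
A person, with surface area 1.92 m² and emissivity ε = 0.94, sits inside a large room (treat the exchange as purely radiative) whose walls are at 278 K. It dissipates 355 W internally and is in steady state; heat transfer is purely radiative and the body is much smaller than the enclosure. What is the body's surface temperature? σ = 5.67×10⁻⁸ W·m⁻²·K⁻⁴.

T ≈ 312 K

For a small grey body in a large enclosure, net radiated power = εσA(T⁴ − T_w⁴).
Steady state: P = εσA(T⁴ − T_w⁴) with A = 1.92 m².
T⁴ = P/(εσA) + T_w⁴ = 355/(0.94·5.67×10⁻⁸·1.920) + (278)⁴
    = 3.469×10⁹ + 5.973×10⁹ = 9.442×10⁹ K⁴.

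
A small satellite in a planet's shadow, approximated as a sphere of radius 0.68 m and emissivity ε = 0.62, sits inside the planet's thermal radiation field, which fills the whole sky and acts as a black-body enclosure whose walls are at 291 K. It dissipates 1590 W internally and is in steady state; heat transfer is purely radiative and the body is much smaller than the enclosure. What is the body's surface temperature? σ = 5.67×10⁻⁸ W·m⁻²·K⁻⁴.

T ≈ 350 K

For a small grey body in a large enclosure, net radiated power = εσA(T⁴ − T_w⁴).
Steady state: P = εσA(T⁴ − T_w⁴) with A = 4πr² = 5.811 m².
T⁴ = P/(εσA) + T_w⁴ = 1590/(0.62·5.67×10⁻⁸·5.811) + (291)⁴
    = 7.784×10⁹ + 7.171×10⁹ = 1.495×10¹⁰ K⁴.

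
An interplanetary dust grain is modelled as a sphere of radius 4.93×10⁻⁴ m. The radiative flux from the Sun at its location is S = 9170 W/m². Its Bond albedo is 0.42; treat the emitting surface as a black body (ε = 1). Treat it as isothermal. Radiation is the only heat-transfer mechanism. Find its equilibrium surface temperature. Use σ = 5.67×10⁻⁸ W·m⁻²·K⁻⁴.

T ≈ 391 K

At equilibrium, absorbed power = emitted power.
Absorbing cross-section = πr² = 7.636×10⁻⁷ m²; emitting surface = 4πr² = 3.054×10⁻⁶ m² (ratio 4).
(1−a)S·A_cross = εσ·A_surf·T⁴  ⇒  T⁴ = (1−a)S/(4σ).
T⁴ = 0.580·9170/(4·5.67×10⁻⁸) = 2.345×10¹⁰ K⁴.
T = (2.345×10¹⁰)^(1/4).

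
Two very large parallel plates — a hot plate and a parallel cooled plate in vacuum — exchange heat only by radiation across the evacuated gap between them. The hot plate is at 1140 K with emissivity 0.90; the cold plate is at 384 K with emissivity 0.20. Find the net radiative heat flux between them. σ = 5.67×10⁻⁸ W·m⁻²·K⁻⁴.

q ≈ 18500 W/m²

For two infinite grey parallel plates, q = σ(T₁⁴ − T₂⁴)/(1/ε₁ + 1/ε₂ − 1).
T₁⁴ − T₂⁴ = 1.689×10¹² − 2.174×10¹⁰ = 1.667×10¹² K⁴.
1/ε₁ + 1/ε₂ − 1 = 1.111 + 5.000 − 1 = 5.111.
q = 5.67×10⁻⁸ × 1.667×10¹² / 5.111.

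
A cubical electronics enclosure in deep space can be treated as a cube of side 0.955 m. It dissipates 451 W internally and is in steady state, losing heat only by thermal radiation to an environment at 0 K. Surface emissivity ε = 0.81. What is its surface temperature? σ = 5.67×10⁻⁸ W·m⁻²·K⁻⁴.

Steady state: internal power = radiated power, P = εσA T⁴.
Radiating area A = 6L² = 5.472 m².
T⁴ = P/(εσA) = 451/(0.81·5.67×10⁻⁸·5.472) = 1.795×10⁹ K⁴.
T = (1.795×10⁹)^(1/4).

T ≈ 206 K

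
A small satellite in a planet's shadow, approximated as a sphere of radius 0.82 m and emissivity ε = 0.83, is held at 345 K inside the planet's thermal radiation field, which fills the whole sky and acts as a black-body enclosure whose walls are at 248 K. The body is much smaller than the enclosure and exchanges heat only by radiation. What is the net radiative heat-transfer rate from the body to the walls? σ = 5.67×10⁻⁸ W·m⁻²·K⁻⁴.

P_net ≈ 4130 W

For a small grey body in a large enclosure: P_net = εσA(T_body⁴ − T_wall⁴).
A = 4πr² = 8.450 m²; T_body⁴ − T_wall⁴ = 1.417×10¹⁰ − 3.783×10⁹ = 1.038×10¹⁰ K⁴.
|P_net| = 0.83·5.67×10⁻⁸·8.450·1.038×10¹⁰.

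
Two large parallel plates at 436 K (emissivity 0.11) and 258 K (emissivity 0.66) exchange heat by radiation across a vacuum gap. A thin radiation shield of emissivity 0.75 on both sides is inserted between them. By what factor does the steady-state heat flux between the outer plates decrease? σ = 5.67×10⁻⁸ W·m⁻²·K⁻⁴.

Without shield: q₀ = σΔ(T⁴)/(1/ε₁+1/ε₂−1) with denominator 9.606.
With shield the two gaps are in series; the resistances add: (1/ε₁+1/ε_s−1)+(1/ε_s+1/ε₂−1) = 9.424+1.848 = 11.27.
Heat-flux ratio q₀/q = 11.27/9.606.

factor ≈ 1.17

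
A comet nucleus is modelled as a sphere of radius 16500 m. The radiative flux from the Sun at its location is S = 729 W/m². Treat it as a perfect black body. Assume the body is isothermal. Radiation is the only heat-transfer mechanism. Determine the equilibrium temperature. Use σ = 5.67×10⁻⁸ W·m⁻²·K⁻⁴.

T ≈ 238 K

At equilibrium, absorbed power = emitted power.
Absorbing cross-section = πr² = 8.553×10⁸ m²; emitting surface = 4πr² = 3.421×10⁹ m² (ratio 4).
S·A_cross = εσ·A_surf·T⁴  ⇒  T⁴ = S/(4σ).
T⁴ = 1.00·729/(4·5.67×10⁻⁸) = 3.214×10⁹ K⁴.
T = (3.214×10⁹)^(1/4).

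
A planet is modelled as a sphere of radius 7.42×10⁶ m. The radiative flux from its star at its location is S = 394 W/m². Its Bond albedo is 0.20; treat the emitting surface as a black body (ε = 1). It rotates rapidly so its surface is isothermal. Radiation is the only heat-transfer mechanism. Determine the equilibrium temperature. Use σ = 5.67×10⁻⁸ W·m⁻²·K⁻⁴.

T ≈ 193 K

At equilibrium, absorbed power = emitted power.
Absorbing cross-section = πr² = 1.730×10¹⁴ m²; emitting surface = 4πr² = 6.919×10¹⁴ m² (ratio 4).
(1−a)S·A_cross = εσ·A_surf·T⁴  ⇒  T⁴ = (1−a)S/(4σ).
T⁴ = 0.800·394/(4·5.67×10⁻⁸) = 1.390×10⁹ K⁴.
T = (1.390×10⁹)^(1/4).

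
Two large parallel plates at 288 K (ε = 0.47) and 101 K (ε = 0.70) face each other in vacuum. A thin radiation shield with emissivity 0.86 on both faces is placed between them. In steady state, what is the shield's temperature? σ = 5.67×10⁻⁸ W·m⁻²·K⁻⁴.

T_s ≈ 232 K

In steady state the net flux on the hot side equals that on the cold side.
σ(T₁⁴−T_s⁴)/D₁ = σ(T_s⁴−T₂⁴)/D₂, with D₁ = 1/ε₁+1/ε_s−1 = 2.290, D₂ = 1/ε_s+1/ε₂−1 = 1.591.
Solve for T_s⁴: T_s⁴ = (D₂·T₁⁴ + D₁·T₂⁴)/(D₁+D₂) = 2.882×10⁹ K⁴.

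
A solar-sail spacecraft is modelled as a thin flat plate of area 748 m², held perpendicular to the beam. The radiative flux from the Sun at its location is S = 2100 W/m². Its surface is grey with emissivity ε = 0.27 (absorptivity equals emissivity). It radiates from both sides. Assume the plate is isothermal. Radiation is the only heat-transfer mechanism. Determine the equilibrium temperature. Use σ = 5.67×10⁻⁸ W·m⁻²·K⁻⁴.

At equilibrium, absorbed power = emitted power.
Absorbing cross-section = A = 748.0 m²; emitting surface = 2A = 1496 m² (ratio 2).
εS·A_cross = εσ·A_surf·T⁴  ⇒  T⁴ = S/(2σ)   (ε cancels).
T⁴ = 2100/(2·5.67×10⁻⁸) = 1.852×10¹⁰ K⁴.
T = (1.852×10¹⁰)^(1/4).

T ≈ 369 K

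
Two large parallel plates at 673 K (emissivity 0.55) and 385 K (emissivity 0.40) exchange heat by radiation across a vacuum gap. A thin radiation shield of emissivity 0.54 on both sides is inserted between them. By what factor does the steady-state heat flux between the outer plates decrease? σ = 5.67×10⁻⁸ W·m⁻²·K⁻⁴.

Without shield: q₀ = σΔ(T⁴)/(1/ε₁+1/ε₂−1) with denominator 3.318.
With shield the two gaps are in series; the resistances add: (1/ε₁+1/ε_s−1)+(1/ε_s+1/ε₂−1) = 2.670+3.352 = 6.022.
Heat-flux ratio q₀/q = 6.022/3.318.

factor ≈ 1.81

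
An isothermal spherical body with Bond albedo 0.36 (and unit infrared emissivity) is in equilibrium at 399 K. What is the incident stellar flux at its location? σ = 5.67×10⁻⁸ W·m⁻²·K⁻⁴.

S ≈ 8980 W/m²

(1−a)S·πr² = σ·4πr²·T⁴ ⇒ S = 4σT⁴/(1−a).
S = 4·5.67×10⁻⁸·2.534×10¹⁰/0.640.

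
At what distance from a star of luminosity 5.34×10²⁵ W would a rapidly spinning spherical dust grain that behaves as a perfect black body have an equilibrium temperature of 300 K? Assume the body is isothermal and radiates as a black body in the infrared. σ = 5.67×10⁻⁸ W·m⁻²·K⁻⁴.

d ≈ 4.81×10¹⁰ m

For an isothermal black-emitting sphere, (1−a)S·πr² = σ·4πr²·T⁴ ⇒ S = 4σT⁴/(1−a).
S = 4·5.67×10⁻⁸·(300)⁴/1.00 = 1837 W/m².
Flux falls as S = L/(4πd²), so d = √(L/(4πS)) = √(5.34×10²⁵/(4π·1837)).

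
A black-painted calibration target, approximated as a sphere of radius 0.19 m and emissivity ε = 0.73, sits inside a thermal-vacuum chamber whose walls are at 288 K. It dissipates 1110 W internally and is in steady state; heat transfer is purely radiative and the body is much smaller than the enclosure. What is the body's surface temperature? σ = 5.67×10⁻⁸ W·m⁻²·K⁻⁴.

T ≈ 507 K

For a small grey body in a large enclosure, net radiated power = εσA(T⁴ − T_w⁴).
Steady state: P = εσA(T⁴ − T_w⁴) with A = 4πr² = 0.4536 m².
T⁴ = P/(εσA) + T_w⁴ = 1110/(0.73·5.67×10⁻⁸·0.4536) + (288)⁴
    = 5.912×10¹⁰ + 6.880×10⁹ = 6.600×10¹⁰ K⁴.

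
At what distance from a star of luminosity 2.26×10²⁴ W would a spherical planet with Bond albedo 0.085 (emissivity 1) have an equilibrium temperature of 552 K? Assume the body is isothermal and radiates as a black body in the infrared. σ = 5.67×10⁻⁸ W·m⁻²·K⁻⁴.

For an isothermal black-emitting sphere, (1−a)S·πr² = σ·4πr²·T⁴ ⇒ S = 4σT⁴/(1−a).
S = 4·5.67×10⁻⁸·(552)⁴/0.915 = 23010 W/m².
Flux falls as S = L/(4πd²), so d = √(L/(4πS)) = √(2.26×10²⁴/(4π·23010)).

d ≈ 2.80×10⁹ m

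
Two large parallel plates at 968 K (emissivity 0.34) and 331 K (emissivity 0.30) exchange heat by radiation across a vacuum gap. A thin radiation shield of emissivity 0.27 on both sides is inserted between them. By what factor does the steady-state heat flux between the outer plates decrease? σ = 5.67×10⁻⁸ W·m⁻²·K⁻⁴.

factor ≈ 2.21

Without shield: q₀ = σΔ(T⁴)/(1/ε₁+1/ε₂−1) with denominator 5.275.
With shield the two gaps are in series; the resistances add: (1/ε₁+1/ε_s−1)+(1/ε_s+1/ε₂−1) = 5.645+6.037 = 11.68.
Heat-flux ratio q₀/q = 11.68/5.275.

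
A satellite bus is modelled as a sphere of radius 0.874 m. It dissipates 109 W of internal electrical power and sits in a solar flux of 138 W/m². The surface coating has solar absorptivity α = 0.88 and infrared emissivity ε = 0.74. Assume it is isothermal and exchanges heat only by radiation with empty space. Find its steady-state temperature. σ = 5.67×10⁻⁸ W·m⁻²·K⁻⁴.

At steady state, absorbed solar power + internal power = radiated power.
Absorbed: α·S·A_cross = 0.88·138·2.400 = 291.4 W (cross-section πr²).
Total input = 291.4 + 109 = 400.4 W.
Radiated: εσ·A_surf·T⁴ with A_surf = 4πr² = 9.599 m².
T⁴ = 400.4/(0.74·5.67×10⁻⁸·9.599) = 9.942×10⁸ K⁴.

T ≈ 178 K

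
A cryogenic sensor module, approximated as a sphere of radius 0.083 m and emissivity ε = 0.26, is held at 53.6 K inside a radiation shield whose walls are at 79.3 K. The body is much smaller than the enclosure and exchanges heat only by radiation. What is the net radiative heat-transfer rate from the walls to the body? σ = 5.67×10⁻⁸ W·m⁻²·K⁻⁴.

P_net ≈ 0.0399 W

For a small grey body in a large enclosure: P_net = εσA(T_body⁴ − T_wall⁴).
A = 4πr² = 0.08657 m²; T_body⁴ − T_wall⁴ = 8.254×10⁶ − 3.955×10⁷ = -3.129×10⁷ K⁴.
|P_net| = 0.26·5.67×10⁻⁸·0.08657·3.129×10⁷.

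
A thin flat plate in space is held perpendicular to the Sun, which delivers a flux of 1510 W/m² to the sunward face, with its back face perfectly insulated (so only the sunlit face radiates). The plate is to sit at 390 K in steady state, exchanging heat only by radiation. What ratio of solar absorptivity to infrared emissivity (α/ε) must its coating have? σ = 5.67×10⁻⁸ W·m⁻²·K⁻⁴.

α/ε ≈ 0.869

Balance: αS·A = εσ·1A·T⁴ ⇒ α/ε = σT⁴/S.
α/ε = 5.67×10⁻⁸·(390)⁴/1510 = 5.67×10⁻⁸·2.313×10¹⁰/1510.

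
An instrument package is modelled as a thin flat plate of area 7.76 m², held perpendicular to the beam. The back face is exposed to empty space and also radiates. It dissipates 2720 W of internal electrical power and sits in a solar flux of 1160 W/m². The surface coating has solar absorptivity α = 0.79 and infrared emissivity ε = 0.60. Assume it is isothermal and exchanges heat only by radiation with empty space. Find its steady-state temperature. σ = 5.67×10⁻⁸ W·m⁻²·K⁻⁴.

T ≈ 369 K

At steady state, absorbed solar power + internal power = radiated power.
Absorbed: α·S·A_cross = 0.79·1160·7.760 = 7111 W (cross-section A).
Total input = 7111 + 2720 = 9831 W.
Radiated: εσ·A_surf·T⁴ with A_surf = 2A = 15.52 m².
T⁴ = 9831/(0.60·5.67×10⁻⁸·15.52) = 1.862×10¹⁰ K⁴.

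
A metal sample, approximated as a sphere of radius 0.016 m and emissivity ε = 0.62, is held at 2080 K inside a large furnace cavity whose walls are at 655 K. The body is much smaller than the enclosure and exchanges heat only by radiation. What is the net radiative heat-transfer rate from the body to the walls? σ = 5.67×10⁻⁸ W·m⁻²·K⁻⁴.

For a small grey body in a large enclosure: P_net = εσA(T_body⁴ − T_wall⁴).
A = 4πr² = 0.003217 m²; T_body⁴ − T_wall⁴ = 1.872×10¹³ − 1.841×10¹¹ = 1.853×10¹³ K⁴.
|P_net| = 0.62·5.67×10⁻⁸·0.003217·1.853×10¹³.

P_net ≈ 2100 W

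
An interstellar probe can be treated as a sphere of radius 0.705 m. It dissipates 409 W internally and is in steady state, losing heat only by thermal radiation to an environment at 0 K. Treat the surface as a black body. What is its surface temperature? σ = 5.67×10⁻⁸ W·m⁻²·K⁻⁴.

Steady state: internal power = radiated power, P = εσA T⁴.
Radiating area A = 4πr² = 6.246 m².
T⁴ = P/(εσA) = 409/(1.0·5.67×10⁻⁸·6.246) = 1.155×10⁹ K⁴.
T = (1.155×10⁹)^(1/4).

T ≈ 184 K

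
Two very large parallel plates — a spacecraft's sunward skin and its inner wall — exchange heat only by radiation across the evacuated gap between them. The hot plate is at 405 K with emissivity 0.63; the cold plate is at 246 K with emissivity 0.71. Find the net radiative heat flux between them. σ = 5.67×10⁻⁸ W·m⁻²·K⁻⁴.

For two infinite grey parallel plates, q = σ(T₁⁴ − T₂⁴)/(1/ε₁ + 1/ε₂ − 1).
T₁⁴ − T₂⁴ = 2.690×10¹⁰ − 3.662×10⁹ = 2.324×10¹⁰ K⁴.
1/ε₁ + 1/ε₂ − 1 = 1.587 + 1.408 − 1 = 1.996.
q = 5.67×10⁻⁸ × 2.324×10¹⁰ / 1.996.

q ≈ 660 W/m²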